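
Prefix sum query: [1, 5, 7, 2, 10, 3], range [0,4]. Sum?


Prefix sums: [0, 1, 6, 13, 15, 25, 28]
Sum[0..4] = prefix[5] - prefix[0] = 25 - 0 = 25


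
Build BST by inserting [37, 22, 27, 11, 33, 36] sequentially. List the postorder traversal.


Root = 37; build tree by BST insertion.
Postorder traversal: [11, 36, 33, 27, 22, 37]


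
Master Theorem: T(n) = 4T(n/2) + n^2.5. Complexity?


a=4, b=2, c=2.5. log_2(4)=2 < c=2.5. Case 3: O(n^c) = O(n^2.500)
Complexity: O(n^2.500)


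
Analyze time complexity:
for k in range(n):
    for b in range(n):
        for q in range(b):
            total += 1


Per nesting level: O(n) * O(n) * O(n) [triangular over b] = O(n^3)
Complexity: O(n^3)


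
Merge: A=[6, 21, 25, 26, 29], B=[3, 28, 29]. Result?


Compare heads, take smaller each step.
Merged: [3, 6, 21, 25, 26, 28, 29, 29]


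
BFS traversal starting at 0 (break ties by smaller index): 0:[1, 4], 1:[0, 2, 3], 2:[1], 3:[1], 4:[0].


BFS queue: start with [0]
Visit order: [0, 1, 4, 2, 3]


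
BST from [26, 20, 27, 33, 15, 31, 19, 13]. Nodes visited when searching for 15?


BST root = 26
Search for 15: compare at each node
Path: [26, 20, 15]


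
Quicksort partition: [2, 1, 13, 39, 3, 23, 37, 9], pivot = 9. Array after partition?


Elements <= 9 go left of pivot.
Result: [2, 1, 3, 9, 13, 23, 37, 39], pivot at index 3


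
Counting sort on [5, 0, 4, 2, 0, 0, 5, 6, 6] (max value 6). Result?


Count array: [3, 0, 1, 0, 1, 2, 2]
Reconstruct: [0, 0, 0, 2, 4, 5, 5, 6, 6]


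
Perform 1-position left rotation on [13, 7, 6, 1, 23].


Left rotate by 1: [7, 6, 1, 23, 13]


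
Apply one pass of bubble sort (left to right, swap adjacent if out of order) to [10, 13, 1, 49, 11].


After one pass: [10, 1, 13, 11, 49]


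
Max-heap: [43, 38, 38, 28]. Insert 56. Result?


Append 56: [43, 38, 38, 28, 56]
Bubble up: swap idx 4(56) with idx 1(38); swap idx 1(56) with idx 0(43)
Result: [56, 43, 38, 28, 38]


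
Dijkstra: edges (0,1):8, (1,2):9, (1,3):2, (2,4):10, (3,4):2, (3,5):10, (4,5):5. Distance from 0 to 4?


Dijkstra from 0:
Distances: {0: 0, 1: 8, 2: 17, 3: 10, 4: 12, 5: 17}
Shortest distance to 4 = 12, path = [0, 1, 3, 4]


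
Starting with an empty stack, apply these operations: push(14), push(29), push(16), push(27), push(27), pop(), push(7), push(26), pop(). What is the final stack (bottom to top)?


push(14) -> [14]
push(29) -> [14, 29]
push(16) -> [14, 29, 16]
push(27) -> [14, 29, 16, 27]
push(27) -> [14, 29, 16, 27, 27]
pop() returns 27 -> [14, 29, 16, 27]
push(7) -> [14, 29, 16, 27, 7]
push(26) -> [14, 29, 16, 27, 7, 26]
pop() returns 26 -> [14, 29, 16, 27, 7]
Final stack (bottom to top): [14, 29, 16, 27, 7]


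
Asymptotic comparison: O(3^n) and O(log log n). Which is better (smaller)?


double-logarithmic grows slower than exponential (base 3)
O(log log n) is asymptotically smaller; O(3^n) grows faster


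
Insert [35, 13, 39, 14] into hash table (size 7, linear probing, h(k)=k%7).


Insertions: 35->slot 0; 13->slot 6; 39->slot 4; 14->slot 1
Table: [35, 14, None, None, 39, None, 13]


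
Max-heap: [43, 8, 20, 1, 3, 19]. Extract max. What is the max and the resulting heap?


Max = 43
Replace root with last, heapify down
Resulting heap: [20, 8, 19, 1, 3]


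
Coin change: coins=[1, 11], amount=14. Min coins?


dp[0]=0; dp[i]=1+min(dp[i-c] for c in coins)
...dp[9]=9, dp[10]=10, dp[11]=1, dp[12]=2, dp[13]=3, dp[14]=4
Minimum coins for 14 = 4


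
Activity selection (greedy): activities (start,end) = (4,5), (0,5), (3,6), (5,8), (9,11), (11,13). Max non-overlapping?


Greedy: pick earliest-ending, then skip overlaps.
Selected (4 activities): [(4, 5), (5, 8), (9, 11), (11, 13)]


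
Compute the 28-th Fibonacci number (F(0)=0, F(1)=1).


F(n)=F(n-1)+F(n-2)
...F(26)=121393, F(27)=196418, F(28)=317811


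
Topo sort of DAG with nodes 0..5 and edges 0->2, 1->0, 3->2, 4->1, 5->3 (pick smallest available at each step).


Kahn's algorithm, process smallest node first
Order: [4, 1, 0, 5, 3, 2]


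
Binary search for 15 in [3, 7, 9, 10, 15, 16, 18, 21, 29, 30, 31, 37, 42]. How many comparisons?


Search for 15:
[0,12] mid=6 arr[6]=18
[0,5] mid=2 arr[2]=9
[3,5] mid=4 arr[4]=15
Total: 3 comparisons


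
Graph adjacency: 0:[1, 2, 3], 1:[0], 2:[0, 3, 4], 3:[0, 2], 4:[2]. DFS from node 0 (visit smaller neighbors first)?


DFS stack-based: start with [0]
Visit order: [0, 1, 2, 3, 4]


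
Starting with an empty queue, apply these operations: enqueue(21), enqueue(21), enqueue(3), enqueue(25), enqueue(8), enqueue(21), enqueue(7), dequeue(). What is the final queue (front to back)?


enqueue(21) -> [21]
enqueue(21) -> [21, 21]
enqueue(3) -> [21, 21, 3]
enqueue(25) -> [21, 21, 3, 25]
enqueue(8) -> [21, 21, 3, 25, 8]
enqueue(21) -> [21, 21, 3, 25, 8, 21]
enqueue(7) -> [21, 21, 3, 25, 8, 21, 7]
dequeue() returns 21 -> [21, 3, 25, 8, 21, 7]
Final queue (front to back): [21, 3, 25, 8, 21, 7]


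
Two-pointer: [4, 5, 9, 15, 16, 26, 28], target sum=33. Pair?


Two pointers: lo=0, hi=6
Found pair: (5, 28) summing to 33


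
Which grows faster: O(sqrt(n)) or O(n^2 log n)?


sublinear grows slower than n^2 log n
O(sqrt(n)) is asymptotically smaller; O(n^2 log n) grows faster


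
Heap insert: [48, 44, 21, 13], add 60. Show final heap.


Append 60: [48, 44, 21, 13, 60]
Bubble up: swap idx 4(60) with idx 1(44); swap idx 1(60) with idx 0(48)
Result: [60, 48, 21, 13, 44]


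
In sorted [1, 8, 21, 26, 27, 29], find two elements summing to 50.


Two pointers: lo=0, hi=5
Found pair: (21, 29) summing to 50


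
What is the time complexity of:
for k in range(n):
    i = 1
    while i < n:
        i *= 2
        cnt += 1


Per nesting level: O(n) * O(log n) = O(n log n)
Complexity: O(n log n)


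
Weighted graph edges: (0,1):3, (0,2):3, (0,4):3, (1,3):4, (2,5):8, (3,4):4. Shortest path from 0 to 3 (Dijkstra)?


Dijkstra from 0:
Distances: {0: 0, 1: 3, 2: 3, 3: 7, 4: 3, 5: 11}
Shortest distance to 3 = 7, path = [0, 1, 3]


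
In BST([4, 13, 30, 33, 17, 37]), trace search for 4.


BST root = 4
Search for 4: compare at each node
Path: [4]


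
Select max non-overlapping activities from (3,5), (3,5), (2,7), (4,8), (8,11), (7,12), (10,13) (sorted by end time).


Greedy: pick earliest-ending, then skip overlaps.
Selected (2 activities): [(3, 5), (8, 11)]


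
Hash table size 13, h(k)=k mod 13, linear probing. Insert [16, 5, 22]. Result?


Insertions: 16->slot 3; 5->slot 5; 22->slot 9
Table: [None, None, None, 16, None, 5, None, None, None, 22, None, None, None]


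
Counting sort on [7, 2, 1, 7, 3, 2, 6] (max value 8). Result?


Count array: [0, 1, 2, 1, 0, 0, 1, 2, 0]
Reconstruct: [1, 2, 2, 3, 6, 7, 7]


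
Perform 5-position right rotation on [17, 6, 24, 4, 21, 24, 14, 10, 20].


Right rotate by 5: [21, 24, 14, 10, 20, 17, 6, 24, 4]


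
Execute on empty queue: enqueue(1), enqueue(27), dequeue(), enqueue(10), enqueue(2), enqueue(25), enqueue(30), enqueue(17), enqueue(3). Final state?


enqueue(1) -> [1]
enqueue(27) -> [1, 27]
dequeue() returns 1 -> [27]
enqueue(10) -> [27, 10]
enqueue(2) -> [27, 10, 2]
enqueue(25) -> [27, 10, 2, 25]
enqueue(30) -> [27, 10, 2, 25, 30]
enqueue(17) -> [27, 10, 2, 25, 30, 17]
enqueue(3) -> [27, 10, 2, 25, 30, 17, 3]
Final queue (front to back): [27, 10, 2, 25, 30, 17, 3]


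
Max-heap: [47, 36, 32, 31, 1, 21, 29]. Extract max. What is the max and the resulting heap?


Max = 47
Replace root with last, heapify down
Resulting heap: [36, 31, 32, 29, 1, 21]


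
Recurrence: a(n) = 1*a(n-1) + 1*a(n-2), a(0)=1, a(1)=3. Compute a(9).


Build bottom-up:
...a(7)=47, a(8)=76, a(9)=1*76+1*47=123


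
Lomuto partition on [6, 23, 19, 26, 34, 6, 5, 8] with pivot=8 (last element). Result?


Elements <= 8 go left of pivot.
Result: [6, 6, 5, 8, 34, 23, 19, 26], pivot at index 3


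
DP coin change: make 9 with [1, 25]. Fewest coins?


dp[0]=0; dp[i]=1+min(dp[i-c] for c in coins)
...dp[4]=4, dp[5]=5, dp[6]=6, dp[7]=7, dp[8]=8, dp[9]=9
Minimum coins for 9 = 9


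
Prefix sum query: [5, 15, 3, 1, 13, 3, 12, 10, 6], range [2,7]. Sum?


Prefix sums: [0, 5, 20, 23, 24, 37, 40, 52, 62, 68]
Sum[2..7] = prefix[8] - prefix[2] = 62 - 20 = 42


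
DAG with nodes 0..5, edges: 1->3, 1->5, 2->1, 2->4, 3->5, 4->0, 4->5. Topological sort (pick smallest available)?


Kahn's algorithm, process smallest node first
Order: [2, 1, 3, 4, 0, 5]


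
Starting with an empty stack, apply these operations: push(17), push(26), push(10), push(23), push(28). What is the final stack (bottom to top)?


push(17) -> [17]
push(26) -> [17, 26]
push(10) -> [17, 26, 10]
push(23) -> [17, 26, 10, 23]
push(28) -> [17, 26, 10, 23, 28]
Final stack (bottom to top): [17, 26, 10, 23, 28]


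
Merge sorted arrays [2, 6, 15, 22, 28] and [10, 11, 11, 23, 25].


Compare heads, take smaller each step.
Merged: [2, 6, 10, 11, 11, 15, 22, 23, 25, 28]


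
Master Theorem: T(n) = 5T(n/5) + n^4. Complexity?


a=5, b=5, c=4. log_5(5)=1 < c=4. Case 3: O(n^c) = O(n^4)
Complexity: O(n^4)


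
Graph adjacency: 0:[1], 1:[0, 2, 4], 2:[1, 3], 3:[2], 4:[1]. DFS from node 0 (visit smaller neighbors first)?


DFS stack-based: start with [0]
Visit order: [0, 1, 2, 3, 4]


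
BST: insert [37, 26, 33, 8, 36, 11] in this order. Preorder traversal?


Root = 37; build tree by BST insertion.
Preorder traversal: [37, 26, 8, 11, 33, 36]


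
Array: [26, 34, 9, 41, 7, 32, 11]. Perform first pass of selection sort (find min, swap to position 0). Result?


After one pass: [7, 34, 9, 41, 26, 32, 11]


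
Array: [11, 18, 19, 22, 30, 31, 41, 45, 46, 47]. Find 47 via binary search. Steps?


Search for 47:
[0,9] mid=4 arr[4]=30
[5,9] mid=7 arr[7]=45
[8,9] mid=8 arr[8]=46
[9,9] mid=9 arr[9]=47
Total: 4 comparisons


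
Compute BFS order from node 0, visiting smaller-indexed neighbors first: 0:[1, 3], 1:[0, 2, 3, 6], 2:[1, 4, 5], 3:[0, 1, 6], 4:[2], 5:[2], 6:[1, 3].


BFS queue: start with [0]
Visit order: [0, 1, 3, 2, 6, 4, 5]


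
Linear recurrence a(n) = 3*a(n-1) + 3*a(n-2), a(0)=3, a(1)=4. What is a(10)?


Build bottom-up:
...a(8)=59373, a(9)=225099, a(10)=3*225099+3*59373=853416


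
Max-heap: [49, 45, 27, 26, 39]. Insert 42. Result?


Append 42: [49, 45, 27, 26, 39, 42]
Bubble up: swap idx 5(42) with idx 2(27)
Result: [49, 45, 42, 26, 39, 27]


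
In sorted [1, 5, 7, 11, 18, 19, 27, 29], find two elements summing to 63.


Two pointers: lo=0, hi=7
No pair sums to 63


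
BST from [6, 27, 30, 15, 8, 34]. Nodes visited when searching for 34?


BST root = 6
Search for 34: compare at each node
Path: [6, 27, 30, 34]


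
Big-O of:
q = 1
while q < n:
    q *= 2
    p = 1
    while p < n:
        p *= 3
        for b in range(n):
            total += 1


Per nesting level: O(log n) * O(log n) * O(n) = O(n (log n)^2)
Complexity: O(n (log n)^2)


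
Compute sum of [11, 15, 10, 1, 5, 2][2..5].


Prefix sums: [0, 11, 26, 36, 37, 42, 44]
Sum[2..5] = prefix[6] - prefix[2] = 44 - 26 = 18


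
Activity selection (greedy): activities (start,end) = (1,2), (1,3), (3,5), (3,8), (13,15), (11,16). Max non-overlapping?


Greedy: pick earliest-ending, then skip overlaps.
Selected (3 activities): [(1, 2), (3, 5), (13, 15)]


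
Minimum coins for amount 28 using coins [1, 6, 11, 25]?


dp[0]=0; dp[i]=1+min(dp[i-c] for c in coins)
...dp[23]=3, dp[24]=4, dp[25]=1, dp[26]=2, dp[27]=3, dp[28]=3
Minimum coins for 28 = 3


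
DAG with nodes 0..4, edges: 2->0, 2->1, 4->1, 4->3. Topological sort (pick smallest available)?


Kahn's algorithm, process smallest node first
Order: [2, 0, 4, 1, 3]


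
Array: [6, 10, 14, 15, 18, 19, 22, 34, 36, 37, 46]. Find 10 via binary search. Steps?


Search for 10:
[0,10] mid=5 arr[5]=19
[0,4] mid=2 arr[2]=14
[0,1] mid=0 arr[0]=6
[1,1] mid=1 arr[1]=10
Total: 4 comparisons


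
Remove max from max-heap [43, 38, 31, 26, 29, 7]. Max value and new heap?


Max = 43
Replace root with last, heapify down
Resulting heap: [38, 29, 31, 26, 7]


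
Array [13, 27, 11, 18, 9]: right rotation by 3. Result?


Right rotate by 3: [11, 18, 9, 13, 27]


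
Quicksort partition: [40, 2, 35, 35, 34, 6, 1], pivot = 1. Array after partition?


Elements <= 1 go left of pivot.
Result: [1, 2, 35, 35, 34, 6, 40], pivot at index 0


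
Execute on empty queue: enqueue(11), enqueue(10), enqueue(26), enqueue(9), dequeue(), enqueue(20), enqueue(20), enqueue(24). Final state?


enqueue(11) -> [11]
enqueue(10) -> [11, 10]
enqueue(26) -> [11, 10, 26]
enqueue(9) -> [11, 10, 26, 9]
dequeue() returns 11 -> [10, 26, 9]
enqueue(20) -> [10, 26, 9, 20]
enqueue(20) -> [10, 26, 9, 20, 20]
enqueue(24) -> [10, 26, 9, 20, 20, 24]
Final queue (front to back): [10, 26, 9, 20, 20, 24]


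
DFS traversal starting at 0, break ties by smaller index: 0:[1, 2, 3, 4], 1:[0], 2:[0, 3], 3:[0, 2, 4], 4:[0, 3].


DFS stack-based: start with [0]
Visit order: [0, 1, 2, 3, 4]


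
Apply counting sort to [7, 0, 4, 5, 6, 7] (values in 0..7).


Count array: [1, 0, 0, 0, 1, 1, 1, 2]
Reconstruct: [0, 4, 5, 6, 7, 7]


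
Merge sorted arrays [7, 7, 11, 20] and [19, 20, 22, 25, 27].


Compare heads, take smaller each step.
Merged: [7, 7, 11, 19, 20, 20, 22, 25, 27]


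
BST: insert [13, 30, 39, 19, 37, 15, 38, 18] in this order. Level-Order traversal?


Root = 13; build tree by BST insertion.
Level-Order traversal: [13, 30, 19, 39, 15, 37, 18, 38]


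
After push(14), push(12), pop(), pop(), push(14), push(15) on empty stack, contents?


push(14) -> [14]
push(12) -> [14, 12]
pop() returns 12 -> [14]
pop() returns 14 -> []
push(14) -> [14]
push(15) -> [14, 15]
Final stack (bottom to top): [14, 15]


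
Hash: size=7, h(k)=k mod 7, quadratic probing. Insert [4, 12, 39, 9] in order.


Insertions: 4->slot 4; 12->slot 5; 39->slot 1; 9->slot 2
Table: [None, 39, 9, None, 4, 12, None]


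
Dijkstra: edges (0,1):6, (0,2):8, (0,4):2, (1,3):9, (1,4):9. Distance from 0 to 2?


Dijkstra from 0:
Distances: {0: 0, 1: 6, 2: 8, 3: 15, 4: 2}
Shortest distance to 2 = 8, path = [0, 2]


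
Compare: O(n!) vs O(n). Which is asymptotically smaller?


linear grows slower than factorial
O(n) is asymptotically smaller; O(n!) grows faster


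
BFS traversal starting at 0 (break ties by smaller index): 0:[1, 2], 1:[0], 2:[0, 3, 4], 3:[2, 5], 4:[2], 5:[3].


BFS queue: start with [0]
Visit order: [0, 1, 2, 3, 4, 5]


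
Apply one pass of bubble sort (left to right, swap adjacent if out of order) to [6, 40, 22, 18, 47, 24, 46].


After one pass: [6, 22, 18, 40, 24, 46, 47]


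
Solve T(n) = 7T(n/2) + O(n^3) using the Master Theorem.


a=7, b=2, c=3. log_2(7)=2.807 < c=3. Case 3: O(n^c) = O(n^3)
Complexity: O(n^3)


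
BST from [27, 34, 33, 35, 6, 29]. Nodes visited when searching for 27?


BST root = 27
Search for 27: compare at each node
Path: [27]


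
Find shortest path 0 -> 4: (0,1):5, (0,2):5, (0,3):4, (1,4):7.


Dijkstra from 0:
Distances: {0: 0, 1: 5, 2: 5, 3: 4, 4: 12}
Shortest distance to 4 = 12, path = [0, 1, 4]


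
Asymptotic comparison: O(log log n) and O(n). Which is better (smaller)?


double-logarithmic grows slower than linear
O(log log n) is asymptotically smaller; O(n) grows faster


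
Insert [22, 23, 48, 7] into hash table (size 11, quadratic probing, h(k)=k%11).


Insertions: 22->slot 0; 23->slot 1; 48->slot 4; 7->slot 7
Table: [22, 23, None, None, 48, None, None, 7, None, None, None]


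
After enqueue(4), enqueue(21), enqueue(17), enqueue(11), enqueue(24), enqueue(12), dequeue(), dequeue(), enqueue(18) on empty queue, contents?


enqueue(4) -> [4]
enqueue(21) -> [4, 21]
enqueue(17) -> [4, 21, 17]
enqueue(11) -> [4, 21, 17, 11]
enqueue(24) -> [4, 21, 17, 11, 24]
enqueue(12) -> [4, 21, 17, 11, 24, 12]
dequeue() returns 4 -> [21, 17, 11, 24, 12]
dequeue() returns 21 -> [17, 11, 24, 12]
enqueue(18) -> [17, 11, 24, 12, 18]
Final queue (front to back): [17, 11, 24, 12, 18]


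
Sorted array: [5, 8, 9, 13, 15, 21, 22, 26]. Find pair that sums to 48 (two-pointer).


Two pointers: lo=0, hi=7
Found pair: (22, 26) summing to 48


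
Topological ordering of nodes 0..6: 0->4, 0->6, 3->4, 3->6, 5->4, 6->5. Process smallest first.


Kahn's algorithm, process smallest node first
Order: [0, 1, 2, 3, 6, 5, 4]


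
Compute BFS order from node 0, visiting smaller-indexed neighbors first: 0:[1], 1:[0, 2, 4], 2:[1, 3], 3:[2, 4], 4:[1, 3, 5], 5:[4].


BFS queue: start with [0]
Visit order: [0, 1, 2, 4, 3, 5]


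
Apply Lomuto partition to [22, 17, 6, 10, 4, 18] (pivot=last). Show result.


Elements <= 18 go left of pivot.
Result: [17, 6, 10, 4, 18, 22], pivot at index 4


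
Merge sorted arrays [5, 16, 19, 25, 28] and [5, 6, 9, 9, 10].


Compare heads, take smaller each step.
Merged: [5, 5, 6, 9, 9, 10, 16, 19, 25, 28]


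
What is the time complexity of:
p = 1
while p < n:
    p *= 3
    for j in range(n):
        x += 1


Per nesting level: O(log n) * O(n) = O(n log n)
Complexity: O(n log n)


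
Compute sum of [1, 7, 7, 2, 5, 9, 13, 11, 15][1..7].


Prefix sums: [0, 1, 8, 15, 17, 22, 31, 44, 55, 70]
Sum[1..7] = prefix[8] - prefix[1] = 55 - 1 = 54


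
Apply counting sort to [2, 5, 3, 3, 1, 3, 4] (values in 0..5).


Count array: [0, 1, 1, 3, 1, 1]
Reconstruct: [1, 2, 3, 3, 3, 4, 5]


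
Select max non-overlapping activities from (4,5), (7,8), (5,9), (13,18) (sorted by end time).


Greedy: pick earliest-ending, then skip overlaps.
Selected (3 activities): [(4, 5), (7, 8), (13, 18)]


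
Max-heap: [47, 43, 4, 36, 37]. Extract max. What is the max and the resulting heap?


Max = 47
Replace root with last, heapify down
Resulting heap: [43, 37, 4, 36]


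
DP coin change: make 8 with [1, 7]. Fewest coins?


dp[0]=0; dp[i]=1+min(dp[i-c] for c in coins)
...dp[3]=3, dp[4]=4, dp[5]=5, dp[6]=6, dp[7]=1, dp[8]=2
Minimum coins for 8 = 2


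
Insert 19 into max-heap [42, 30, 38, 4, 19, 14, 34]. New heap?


Append 19: [42, 30, 38, 4, 19, 14, 34, 19]
Bubble up: swap idx 7(19) with idx 3(4)
Result: [42, 30, 38, 19, 19, 14, 34, 4]


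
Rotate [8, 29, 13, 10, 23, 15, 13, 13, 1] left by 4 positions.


Left rotate by 4: [23, 15, 13, 13, 1, 8, 29, 13, 10]


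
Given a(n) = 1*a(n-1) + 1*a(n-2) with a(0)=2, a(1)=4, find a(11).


Build bottom-up:
...a(9)=178, a(10)=288, a(11)=1*288+1*178=466


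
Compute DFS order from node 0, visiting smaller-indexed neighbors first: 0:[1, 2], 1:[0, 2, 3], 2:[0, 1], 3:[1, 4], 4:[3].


DFS stack-based: start with [0]
Visit order: [0, 1, 2, 3, 4]


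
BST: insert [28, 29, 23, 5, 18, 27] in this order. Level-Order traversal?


Root = 28; build tree by BST insertion.
Level-Order traversal: [28, 23, 29, 5, 27, 18]


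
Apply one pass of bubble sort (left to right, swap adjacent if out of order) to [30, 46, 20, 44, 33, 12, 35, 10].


After one pass: [30, 20, 44, 33, 12, 35, 10, 46]


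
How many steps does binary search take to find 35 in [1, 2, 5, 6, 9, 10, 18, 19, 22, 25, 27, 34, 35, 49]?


Search for 35:
[0,13] mid=6 arr[6]=18
[7,13] mid=10 arr[10]=27
[11,13] mid=12 arr[12]=35
Total: 3 comparisons


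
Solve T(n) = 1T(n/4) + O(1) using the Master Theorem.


a=1, b=4, c=0. log_4(1)=0 = c=0. Case 2: O(n^c log n) = O(log n)
Complexity: O(log n)


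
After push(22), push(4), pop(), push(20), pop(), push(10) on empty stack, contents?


push(22) -> [22]
push(4) -> [22, 4]
pop() returns 4 -> [22]
push(20) -> [22, 20]
pop() returns 20 -> [22]
push(10) -> [22, 10]
Final stack (bottom to top): [22, 10]


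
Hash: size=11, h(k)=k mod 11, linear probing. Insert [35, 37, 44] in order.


Insertions: 35->slot 2; 37->slot 4; 44->slot 0
Table: [44, None, 35, None, 37, None, None, None, None, None, None]


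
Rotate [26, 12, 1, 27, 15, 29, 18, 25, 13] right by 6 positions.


Right rotate by 6: [27, 15, 29, 18, 25, 13, 26, 12, 1]


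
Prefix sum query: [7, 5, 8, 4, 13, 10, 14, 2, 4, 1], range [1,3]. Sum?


Prefix sums: [0, 7, 12, 20, 24, 37, 47, 61, 63, 67, 68]
Sum[1..3] = prefix[4] - prefix[1] = 24 - 7 = 17


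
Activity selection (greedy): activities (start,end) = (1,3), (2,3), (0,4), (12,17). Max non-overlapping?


Greedy: pick earliest-ending, then skip overlaps.
Selected (2 activities): [(1, 3), (12, 17)]


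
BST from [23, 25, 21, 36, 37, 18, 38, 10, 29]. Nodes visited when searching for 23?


BST root = 23
Search for 23: compare at each node
Path: [23]


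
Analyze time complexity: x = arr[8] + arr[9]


Analysis: constant-time operation, no loop
Complexity: O(1)


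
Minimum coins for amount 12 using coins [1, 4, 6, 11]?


dp[0]=0; dp[i]=1+min(dp[i-c] for c in coins)
...dp[7]=2, dp[8]=2, dp[9]=3, dp[10]=2, dp[11]=1, dp[12]=2
Minimum coins for 12 = 2


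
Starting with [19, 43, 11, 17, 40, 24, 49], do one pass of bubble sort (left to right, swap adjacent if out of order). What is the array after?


After one pass: [19, 11, 17, 40, 24, 43, 49]


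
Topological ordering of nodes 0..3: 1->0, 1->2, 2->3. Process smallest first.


Kahn's algorithm, process smallest node first
Order: [1, 0, 2, 3]


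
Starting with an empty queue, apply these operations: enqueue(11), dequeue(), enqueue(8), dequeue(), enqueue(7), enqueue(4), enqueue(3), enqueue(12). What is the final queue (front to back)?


enqueue(11) -> [11]
dequeue() returns 11 -> []
enqueue(8) -> [8]
dequeue() returns 8 -> []
enqueue(7) -> [7]
enqueue(4) -> [7, 4]
enqueue(3) -> [7, 4, 3]
enqueue(12) -> [7, 4, 3, 12]
Final queue (front to back): [7, 4, 3, 12]


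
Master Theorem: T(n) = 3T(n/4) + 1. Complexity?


a=3, b=4, c=0. log_4(3)=0.792 > c=0. Case 1: O(n^log_b(a)) = O(n^0.792)
Complexity: O(n^0.792)


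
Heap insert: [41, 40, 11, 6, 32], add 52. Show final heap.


Append 52: [41, 40, 11, 6, 32, 52]
Bubble up: swap idx 5(52) with idx 2(11); swap idx 2(52) with idx 0(41)
Result: [52, 40, 41, 6, 32, 11]


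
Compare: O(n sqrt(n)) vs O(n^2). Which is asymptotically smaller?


n^1.5 grows slower than quadratic
O(n sqrt(n)) is asymptotically smaller; O(n^2) grows faster


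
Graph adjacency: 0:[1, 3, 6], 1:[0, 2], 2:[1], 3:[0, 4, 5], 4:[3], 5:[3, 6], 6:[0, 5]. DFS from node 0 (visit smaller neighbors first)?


DFS stack-based: start with [0]
Visit order: [0, 1, 2, 3, 4, 5, 6]


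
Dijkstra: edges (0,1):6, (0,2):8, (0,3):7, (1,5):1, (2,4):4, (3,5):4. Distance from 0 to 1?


Dijkstra from 0:
Distances: {0: 0, 1: 6, 2: 8, 3: 7, 4: 12, 5: 7}
Shortest distance to 1 = 6, path = [0, 1]


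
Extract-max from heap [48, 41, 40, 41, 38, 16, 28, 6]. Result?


Max = 48
Replace root with last, heapify down
Resulting heap: [41, 41, 40, 6, 38, 16, 28]


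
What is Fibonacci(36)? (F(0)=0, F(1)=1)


F(n)=F(n-1)+F(n-2)
...F(34)=5702887, F(35)=9227465, F(36)=14930352


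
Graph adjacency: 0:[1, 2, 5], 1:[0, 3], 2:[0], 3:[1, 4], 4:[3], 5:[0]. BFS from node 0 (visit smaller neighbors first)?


BFS queue: start with [0]
Visit order: [0, 1, 2, 5, 3, 4]


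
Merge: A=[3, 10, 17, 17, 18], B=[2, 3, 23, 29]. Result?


Compare heads, take smaller each step.
Merged: [2, 3, 3, 10, 17, 17, 18, 23, 29]


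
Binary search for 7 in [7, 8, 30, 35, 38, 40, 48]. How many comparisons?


Search for 7:
[0,6] mid=3 arr[3]=35
[0,2] mid=1 arr[1]=8
[0,0] mid=0 arr[0]=7
Total: 3 comparisons


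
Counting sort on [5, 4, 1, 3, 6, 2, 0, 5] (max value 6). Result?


Count array: [1, 1, 1, 1, 1, 2, 1]
Reconstruct: [0, 1, 2, 3, 4, 5, 5, 6]


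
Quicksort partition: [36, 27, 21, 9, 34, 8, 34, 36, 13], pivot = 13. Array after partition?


Elements <= 13 go left of pivot.
Result: [9, 8, 13, 36, 34, 27, 34, 36, 21], pivot at index 2


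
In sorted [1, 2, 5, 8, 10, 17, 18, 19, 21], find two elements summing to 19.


Two pointers: lo=0, hi=8
Found pair: (1, 18) summing to 19


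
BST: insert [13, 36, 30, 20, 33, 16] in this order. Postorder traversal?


Root = 13; build tree by BST insertion.
Postorder traversal: [16, 20, 33, 30, 36, 13]


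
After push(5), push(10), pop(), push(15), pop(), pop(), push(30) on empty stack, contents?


push(5) -> [5]
push(10) -> [5, 10]
pop() returns 10 -> [5]
push(15) -> [5, 15]
pop() returns 15 -> [5]
pop() returns 5 -> []
push(30) -> [30]
Final stack (bottom to top): [30]


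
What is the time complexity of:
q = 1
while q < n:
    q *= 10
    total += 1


Per nesting level: O(log n) = O(log n)
Complexity: O(log n)


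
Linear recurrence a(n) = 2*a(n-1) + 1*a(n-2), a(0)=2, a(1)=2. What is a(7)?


Build bottom-up:
...a(5)=82, a(6)=198, a(7)=2*198+1*82=478


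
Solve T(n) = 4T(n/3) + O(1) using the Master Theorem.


a=4, b=3, c=0. log_3(4)=1.262 > c=0. Case 1: O(n^log_b(a)) = O(n^1.262)
Complexity: O(n^1.262)


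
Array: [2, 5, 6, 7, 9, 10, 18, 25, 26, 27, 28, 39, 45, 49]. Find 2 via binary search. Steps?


Search for 2:
[0,13] mid=6 arr[6]=18
[0,5] mid=2 arr[2]=6
[0,1] mid=0 arr[0]=2
Total: 3 comparisons


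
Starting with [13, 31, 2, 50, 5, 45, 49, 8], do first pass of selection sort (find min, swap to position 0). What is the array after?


After one pass: [2, 31, 13, 50, 5, 45, 49, 8]


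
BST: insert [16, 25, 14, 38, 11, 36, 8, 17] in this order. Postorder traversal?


Root = 16; build tree by BST insertion.
Postorder traversal: [8, 11, 14, 17, 36, 38, 25, 16]


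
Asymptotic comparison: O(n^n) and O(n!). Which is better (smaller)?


factorial grows slower than n^n
O(n!) is asymptotically smaller; O(n^n) grows faster


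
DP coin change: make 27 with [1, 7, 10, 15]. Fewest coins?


dp[0]=0; dp[i]=1+min(dp[i-c] for c in coins)
...dp[22]=2, dp[23]=3, dp[24]=3, dp[25]=2, dp[26]=3, dp[27]=3
Minimum coins for 27 = 3


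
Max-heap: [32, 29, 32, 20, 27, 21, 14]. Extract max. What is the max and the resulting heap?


Max = 32
Replace root with last, heapify down
Resulting heap: [32, 29, 21, 20, 27, 14]


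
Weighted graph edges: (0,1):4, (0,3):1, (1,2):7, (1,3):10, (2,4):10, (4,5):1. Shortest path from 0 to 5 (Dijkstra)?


Dijkstra from 0:
Distances: {0: 0, 1: 4, 2: 11, 3: 1, 4: 21, 5: 22}
Shortest distance to 5 = 22, path = [0, 1, 2, 4, 5]


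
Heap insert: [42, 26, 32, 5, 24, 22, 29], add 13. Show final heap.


Append 13: [42, 26, 32, 5, 24, 22, 29, 13]
Bubble up: swap idx 7(13) with idx 3(5)
Result: [42, 26, 32, 13, 24, 22, 29, 5]


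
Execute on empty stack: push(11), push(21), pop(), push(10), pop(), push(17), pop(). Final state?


push(11) -> [11]
push(21) -> [11, 21]
pop() returns 21 -> [11]
push(10) -> [11, 10]
pop() returns 10 -> [11]
push(17) -> [11, 17]
pop() returns 17 -> [11]
Final stack (bottom to top): [11]


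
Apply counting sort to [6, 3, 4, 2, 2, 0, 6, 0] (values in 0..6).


Count array: [2, 0, 2, 1, 1, 0, 2]
Reconstruct: [0, 0, 2, 2, 3, 4, 6, 6]


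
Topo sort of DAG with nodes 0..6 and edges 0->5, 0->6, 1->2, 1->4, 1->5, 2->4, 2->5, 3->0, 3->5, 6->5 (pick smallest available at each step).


Kahn's algorithm, process smallest node first
Order: [1, 2, 3, 0, 4, 6, 5]


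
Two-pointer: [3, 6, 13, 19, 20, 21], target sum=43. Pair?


Two pointers: lo=0, hi=5
No pair sums to 43


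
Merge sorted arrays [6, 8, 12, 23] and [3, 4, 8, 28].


Compare heads, take smaller each step.
Merged: [3, 4, 6, 8, 8, 12, 23, 28]


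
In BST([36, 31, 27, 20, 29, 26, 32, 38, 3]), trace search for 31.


BST root = 36
Search for 31: compare at each node
Path: [36, 31]


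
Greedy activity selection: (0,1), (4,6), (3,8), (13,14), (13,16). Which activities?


Greedy: pick earliest-ending, then skip overlaps.
Selected (3 activities): [(0, 1), (4, 6), (13, 14)]


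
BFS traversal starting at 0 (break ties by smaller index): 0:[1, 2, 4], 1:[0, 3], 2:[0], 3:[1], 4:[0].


BFS queue: start with [0]
Visit order: [0, 1, 2, 4, 3]


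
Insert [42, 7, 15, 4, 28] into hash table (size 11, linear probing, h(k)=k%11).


Insertions: 42->slot 9; 7->slot 7; 15->slot 4; 4->slot 5; 28->slot 6
Table: [None, None, None, None, 15, 4, 28, 7, None, 42, None]


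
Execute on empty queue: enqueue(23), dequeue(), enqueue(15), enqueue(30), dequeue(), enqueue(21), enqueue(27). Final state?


enqueue(23) -> [23]
dequeue() returns 23 -> []
enqueue(15) -> [15]
enqueue(30) -> [15, 30]
dequeue() returns 15 -> [30]
enqueue(21) -> [30, 21]
enqueue(27) -> [30, 21, 27]
Final queue (front to back): [30, 21, 27]


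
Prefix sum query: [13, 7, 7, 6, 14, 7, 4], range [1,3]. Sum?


Prefix sums: [0, 13, 20, 27, 33, 47, 54, 58]
Sum[1..3] = prefix[4] - prefix[1] = 33 - 13 = 20


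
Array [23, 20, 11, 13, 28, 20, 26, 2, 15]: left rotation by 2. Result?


Left rotate by 2: [11, 13, 28, 20, 26, 2, 15, 23, 20]


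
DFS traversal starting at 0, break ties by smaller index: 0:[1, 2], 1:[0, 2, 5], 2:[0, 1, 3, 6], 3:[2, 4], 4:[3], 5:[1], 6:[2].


DFS stack-based: start with [0]
Visit order: [0, 1, 2, 3, 4, 6, 5]


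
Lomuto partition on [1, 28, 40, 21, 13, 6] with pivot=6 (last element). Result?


Elements <= 6 go left of pivot.
Result: [1, 6, 40, 21, 13, 28], pivot at index 1


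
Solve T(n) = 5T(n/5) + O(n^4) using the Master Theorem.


a=5, b=5, c=4. log_5(5)=1 < c=4. Case 3: O(n^c) = O(n^4)
Complexity: O(n^4)


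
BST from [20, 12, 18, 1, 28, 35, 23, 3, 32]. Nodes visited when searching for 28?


BST root = 20
Search for 28: compare at each node
Path: [20, 28]


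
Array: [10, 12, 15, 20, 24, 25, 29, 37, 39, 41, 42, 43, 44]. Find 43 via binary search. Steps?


Search for 43:
[0,12] mid=6 arr[6]=29
[7,12] mid=9 arr[9]=41
[10,12] mid=11 arr[11]=43
Total: 3 comparisons


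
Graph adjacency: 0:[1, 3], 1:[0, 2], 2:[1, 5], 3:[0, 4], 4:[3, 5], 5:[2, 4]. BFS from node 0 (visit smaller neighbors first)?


BFS queue: start with [0]
Visit order: [0, 1, 3, 2, 4, 5]


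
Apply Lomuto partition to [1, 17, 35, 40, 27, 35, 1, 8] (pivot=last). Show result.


Elements <= 8 go left of pivot.
Result: [1, 1, 8, 40, 27, 35, 17, 35], pivot at index 2


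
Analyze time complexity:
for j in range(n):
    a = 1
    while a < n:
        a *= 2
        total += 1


Per nesting level: O(n) * O(log n) = O(n log n)
Complexity: O(n log n)


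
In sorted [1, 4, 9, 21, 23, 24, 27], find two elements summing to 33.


Two pointers: lo=0, hi=6
Found pair: (9, 24) summing to 33


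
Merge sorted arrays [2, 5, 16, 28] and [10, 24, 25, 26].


Compare heads, take smaller each step.
Merged: [2, 5, 10, 16, 24, 25, 26, 28]


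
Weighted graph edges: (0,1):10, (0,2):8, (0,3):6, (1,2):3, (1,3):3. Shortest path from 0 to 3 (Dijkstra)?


Dijkstra from 0:
Distances: {0: 0, 1: 9, 2: 8, 3: 6}
Shortest distance to 3 = 6, path = [0, 3]


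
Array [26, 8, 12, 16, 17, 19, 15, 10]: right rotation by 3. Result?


Right rotate by 3: [19, 15, 10, 26, 8, 12, 16, 17]


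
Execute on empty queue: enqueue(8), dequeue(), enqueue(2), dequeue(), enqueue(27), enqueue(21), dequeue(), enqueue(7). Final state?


enqueue(8) -> [8]
dequeue() returns 8 -> []
enqueue(2) -> [2]
dequeue() returns 2 -> []
enqueue(27) -> [27]
enqueue(21) -> [27, 21]
dequeue() returns 27 -> [21]
enqueue(7) -> [21, 7]
Final queue (front to back): [21, 7]


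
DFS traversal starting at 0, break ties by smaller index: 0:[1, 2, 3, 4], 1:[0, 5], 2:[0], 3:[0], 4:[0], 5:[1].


DFS stack-based: start with [0]
Visit order: [0, 1, 5, 2, 3, 4]


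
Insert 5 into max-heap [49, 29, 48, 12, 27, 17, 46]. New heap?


Append 5: [49, 29, 48, 12, 27, 17, 46, 5]
Bubble up: no swaps needed
Result: [49, 29, 48, 12, 27, 17, 46, 5]


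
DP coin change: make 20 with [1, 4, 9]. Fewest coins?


dp[0]=0; dp[i]=1+min(dp[i-c] for c in coins)
...dp[15]=4, dp[16]=4, dp[17]=3, dp[18]=2, dp[19]=3, dp[20]=4
Minimum coins for 20 = 4


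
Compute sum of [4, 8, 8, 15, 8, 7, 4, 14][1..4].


Prefix sums: [0, 4, 12, 20, 35, 43, 50, 54, 68]
Sum[1..4] = prefix[5] - prefix[1] = 43 - 4 = 39


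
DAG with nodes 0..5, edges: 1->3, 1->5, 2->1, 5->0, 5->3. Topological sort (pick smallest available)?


Kahn's algorithm, process smallest node first
Order: [2, 1, 4, 5, 0, 3]


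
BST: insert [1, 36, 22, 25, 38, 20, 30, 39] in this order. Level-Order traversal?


Root = 1; build tree by BST insertion.
Level-Order traversal: [1, 36, 22, 38, 20, 25, 39, 30]


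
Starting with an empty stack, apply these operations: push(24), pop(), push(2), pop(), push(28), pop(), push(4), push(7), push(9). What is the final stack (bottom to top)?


push(24) -> [24]
pop() returns 24 -> []
push(2) -> [2]
pop() returns 2 -> []
push(28) -> [28]
pop() returns 28 -> []
push(4) -> [4]
push(7) -> [4, 7]
push(9) -> [4, 7, 9]
Final stack (bottom to top): [4, 7, 9]


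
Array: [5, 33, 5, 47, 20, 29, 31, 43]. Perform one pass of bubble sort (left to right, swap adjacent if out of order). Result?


After one pass: [5, 5, 33, 20, 29, 31, 43, 47]


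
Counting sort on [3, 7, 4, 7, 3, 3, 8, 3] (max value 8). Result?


Count array: [0, 0, 0, 4, 1, 0, 0, 2, 1]
Reconstruct: [3, 3, 3, 3, 4, 7, 7, 8]


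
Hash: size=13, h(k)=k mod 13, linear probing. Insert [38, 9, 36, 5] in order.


Insertions: 38->slot 12; 9->slot 9; 36->slot 10; 5->slot 5
Table: [None, None, None, None, None, 5, None, None, None, 9, 36, None, 38]


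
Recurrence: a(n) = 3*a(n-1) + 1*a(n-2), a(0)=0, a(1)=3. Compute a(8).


Build bottom-up:
...a(6)=1080, a(7)=3567, a(8)=3*3567+1*1080=11781


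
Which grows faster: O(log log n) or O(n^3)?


double-logarithmic grows slower than cubic
O(log log n) is asymptotically smaller; O(n^3) grows faster


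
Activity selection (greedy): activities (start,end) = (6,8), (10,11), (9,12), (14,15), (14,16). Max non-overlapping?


Greedy: pick earliest-ending, then skip overlaps.
Selected (3 activities): [(6, 8), (10, 11), (14, 15)]


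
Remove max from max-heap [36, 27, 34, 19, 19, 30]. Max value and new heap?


Max = 36
Replace root with last, heapify down
Resulting heap: [34, 27, 30, 19, 19]


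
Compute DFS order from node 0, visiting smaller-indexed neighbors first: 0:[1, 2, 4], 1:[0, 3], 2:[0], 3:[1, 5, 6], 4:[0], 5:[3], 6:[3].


DFS stack-based: start with [0]
Visit order: [0, 1, 3, 5, 6, 2, 4]


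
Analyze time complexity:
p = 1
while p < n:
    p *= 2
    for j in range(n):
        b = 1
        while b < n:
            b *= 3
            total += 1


Per nesting level: O(log n) * O(n) * O(log n) = O(n (log n)^2)
Complexity: O(n (log n)^2)


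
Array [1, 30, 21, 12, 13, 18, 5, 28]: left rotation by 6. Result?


Left rotate by 6: [5, 28, 1, 30, 21, 12, 13, 18]


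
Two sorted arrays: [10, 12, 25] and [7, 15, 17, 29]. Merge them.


Compare heads, take smaller each step.
Merged: [7, 10, 12, 15, 17, 25, 29]


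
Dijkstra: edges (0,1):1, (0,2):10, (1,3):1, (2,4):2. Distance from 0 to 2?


Dijkstra from 0:
Distances: {0: 0, 1: 1, 2: 10, 3: 2, 4: 12}
Shortest distance to 2 = 10, path = [0, 2]


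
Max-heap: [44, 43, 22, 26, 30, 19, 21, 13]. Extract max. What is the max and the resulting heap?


Max = 44
Replace root with last, heapify down
Resulting heap: [43, 30, 22, 26, 13, 19, 21]


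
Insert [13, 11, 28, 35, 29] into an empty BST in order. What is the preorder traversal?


Root = 13; build tree by BST insertion.
Preorder traversal: [13, 11, 28, 35, 29]


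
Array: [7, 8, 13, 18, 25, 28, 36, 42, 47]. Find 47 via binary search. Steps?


Search for 47:
[0,8] mid=4 arr[4]=25
[5,8] mid=6 arr[6]=36
[7,8] mid=7 arr[7]=42
[8,8] mid=8 arr[8]=47
Total: 4 comparisons


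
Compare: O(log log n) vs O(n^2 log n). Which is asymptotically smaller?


double-logarithmic grows slower than n^2 log n
O(log log n) is asymptotically smaller; O(n^2 log n) grows faster


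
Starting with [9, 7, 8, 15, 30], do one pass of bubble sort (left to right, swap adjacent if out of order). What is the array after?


After one pass: [7, 8, 9, 15, 30]


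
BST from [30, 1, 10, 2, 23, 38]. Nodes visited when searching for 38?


BST root = 30
Search for 38: compare at each node
Path: [30, 38]


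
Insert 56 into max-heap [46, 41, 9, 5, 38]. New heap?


Append 56: [46, 41, 9, 5, 38, 56]
Bubble up: swap idx 5(56) with idx 2(9); swap idx 2(56) with idx 0(46)
Result: [56, 41, 46, 5, 38, 9]


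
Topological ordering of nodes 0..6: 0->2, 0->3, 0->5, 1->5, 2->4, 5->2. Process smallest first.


Kahn's algorithm, process smallest node first
Order: [0, 1, 3, 5, 2, 4, 6]


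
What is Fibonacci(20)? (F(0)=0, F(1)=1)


F(n)=F(n-1)+F(n-2)
...F(18)=2584, F(19)=4181, F(20)=6765


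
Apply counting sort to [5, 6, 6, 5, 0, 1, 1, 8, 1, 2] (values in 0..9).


Count array: [1, 3, 1, 0, 0, 2, 2, 0, 1, 0]
Reconstruct: [0, 1, 1, 1, 2, 5, 5, 6, 6, 8]


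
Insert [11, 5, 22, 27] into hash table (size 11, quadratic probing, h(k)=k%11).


Insertions: 11->slot 0; 5->slot 5; 22->slot 1; 27->slot 6
Table: [11, 22, None, None, None, 5, 27, None, None, None, None]


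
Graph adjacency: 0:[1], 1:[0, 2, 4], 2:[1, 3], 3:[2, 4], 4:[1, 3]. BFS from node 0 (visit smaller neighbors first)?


BFS queue: start with [0]
Visit order: [0, 1, 2, 4, 3]


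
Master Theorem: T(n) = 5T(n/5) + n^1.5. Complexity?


a=5, b=5, c=1.5. log_5(5)=1 < c=1.5. Case 3: O(n^c) = O(n^1.500)
Complexity: O(n^1.500)


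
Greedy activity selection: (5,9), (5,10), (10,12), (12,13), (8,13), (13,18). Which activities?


Greedy: pick earliest-ending, then skip overlaps.
Selected (4 activities): [(5, 9), (10, 12), (12, 13), (13, 18)]


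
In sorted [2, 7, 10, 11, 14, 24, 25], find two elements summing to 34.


Two pointers: lo=0, hi=6
Found pair: (10, 24) summing to 34


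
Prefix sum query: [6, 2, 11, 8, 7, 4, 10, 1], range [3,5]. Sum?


Prefix sums: [0, 6, 8, 19, 27, 34, 38, 48, 49]
Sum[3..5] = prefix[6] - prefix[3] = 38 - 19 = 19


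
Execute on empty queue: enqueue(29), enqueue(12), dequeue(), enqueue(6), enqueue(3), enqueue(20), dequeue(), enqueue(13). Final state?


enqueue(29) -> [29]
enqueue(12) -> [29, 12]
dequeue() returns 29 -> [12]
enqueue(6) -> [12, 6]
enqueue(3) -> [12, 6, 3]
enqueue(20) -> [12, 6, 3, 20]
dequeue() returns 12 -> [6, 3, 20]
enqueue(13) -> [6, 3, 20, 13]
Final queue (front to back): [6, 3, 20, 13]


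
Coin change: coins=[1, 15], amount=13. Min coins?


dp[0]=0; dp[i]=1+min(dp[i-c] for c in coins)
...dp[8]=8, dp[9]=9, dp[10]=10, dp[11]=11, dp[12]=12, dp[13]=13
Minimum coins for 13 = 13


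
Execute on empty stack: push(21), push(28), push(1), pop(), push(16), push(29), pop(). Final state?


push(21) -> [21]
push(28) -> [21, 28]
push(1) -> [21, 28, 1]
pop() returns 1 -> [21, 28]
push(16) -> [21, 28, 16]
push(29) -> [21, 28, 16, 29]
pop() returns 29 -> [21, 28, 16]
Final stack (bottom to top): [21, 28, 16]


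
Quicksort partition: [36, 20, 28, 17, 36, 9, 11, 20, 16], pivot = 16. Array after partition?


Elements <= 16 go left of pivot.
Result: [9, 11, 16, 17, 36, 36, 20, 20, 28], pivot at index 2


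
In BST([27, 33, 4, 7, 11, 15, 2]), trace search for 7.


BST root = 27
Search for 7: compare at each node
Path: [27, 4, 7]


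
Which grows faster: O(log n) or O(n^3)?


logarithmic grows slower than cubic
O(log n) is asymptotically smaller; O(n^3) grows faster


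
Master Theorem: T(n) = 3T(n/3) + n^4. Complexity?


a=3, b=3, c=4. log_3(3)=1 < c=4. Case 3: O(n^c) = O(n^4)
Complexity: O(n^4)


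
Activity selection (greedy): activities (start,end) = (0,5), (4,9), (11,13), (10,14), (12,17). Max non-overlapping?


Greedy: pick earliest-ending, then skip overlaps.
Selected (2 activities): [(0, 5), (11, 13)]
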